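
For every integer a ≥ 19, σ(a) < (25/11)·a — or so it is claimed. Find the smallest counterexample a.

a = 24

a = 19: σ(19) = 20; 20 < 475/11.
a = 20: σ(20) = 42; 42 < 500/11.
a = 21: σ(21) = 32; 32 < 525/11.
a = 22: σ(22) = 36; 36 < 50.
a = 23: σ(23) = 24; 24 < 575/11.
a = 24: σ(24) = 60; 60 ≥ 600/11.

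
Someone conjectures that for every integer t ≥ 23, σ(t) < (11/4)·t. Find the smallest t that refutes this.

For t = 23, 24, 25, 26, …, 57, 58, 59 the conclusion holds.
t = 60: σ(60) = 168; 168 ≥ 165.

t = 60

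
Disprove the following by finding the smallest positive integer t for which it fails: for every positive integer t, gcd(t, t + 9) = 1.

t = 3

For t = 1, 2 the conclusion holds.
t = 3: gcd(3, 12) = 3.
So t = 3 is the smallest counterexample.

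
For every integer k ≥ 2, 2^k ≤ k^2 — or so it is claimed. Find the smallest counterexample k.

k = 5

For k = 2, 3, 4 the conclusion holds.
k = 5: 2^k = 32 and k^2 = 25, so 32 > 25.
Hence k = 5 is a counterexample.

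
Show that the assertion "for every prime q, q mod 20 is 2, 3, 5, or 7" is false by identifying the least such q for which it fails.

q = 11

Check each prime q in order until the claim fails.
The first 4 eligible values, up to q = 7, all satisfy the conclusion.
q = 11: 11 mod 20 = 11 — not in {2, 3, 5, 7}.
Hence q = 11 is a counterexample.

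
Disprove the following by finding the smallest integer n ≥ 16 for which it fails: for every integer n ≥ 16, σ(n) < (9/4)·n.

The first 8 eligible values, up to n = 23, all satisfy the conclusion.
n = 24: σ(24) = 60; 60 ≥ 54.
So n = 24 is the smallest counterexample.

n = 24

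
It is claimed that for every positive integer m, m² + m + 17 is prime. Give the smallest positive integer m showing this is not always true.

m = 16

The first 15 eligible values, up to m = 15, all satisfy the conclusion.
m = 16: m² + m + 17 = 289 = 17 × 17, composite.
Hence m = 16 is a counterexample.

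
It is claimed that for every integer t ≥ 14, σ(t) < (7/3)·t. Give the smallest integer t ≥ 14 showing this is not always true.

t = 24

We need the least integer t ≥ 14 for which the claim fails.
For t = 14, 15, 16, 17, 18, 19, 20, 21, 22, 23 the conclusion holds.
t = 24: σ(24) = 60; 60 ≥ 56.
Hence t = 24 is a counterexample.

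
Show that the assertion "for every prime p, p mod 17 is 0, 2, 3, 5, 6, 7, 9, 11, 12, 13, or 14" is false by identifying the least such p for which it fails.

A counterexample is any prime p such that the claim fails; we check each in order.
For p = 2, 3, 5, 7, …, 43, 47, 53 the conclusion holds.
p = 59: 59 mod 17 = 8 — not in {0, 2, 3, 5, 6, 7, 9, 11, 12, 13, 14}.
So p = 59 is the smallest counterexample.

p = 59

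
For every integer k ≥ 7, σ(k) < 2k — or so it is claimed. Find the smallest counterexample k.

We need the least integer k ≥ 7 for which the claim fails.
The first 5 eligible values, up to k = 11, all satisfy the conclusion.
k = 12: σ(12) = 28; 28 ≥ 24.

k = 12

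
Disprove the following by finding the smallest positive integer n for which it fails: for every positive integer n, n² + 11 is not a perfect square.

n = 5

A counterexample is any positive integer n such that n² + 11 is a perfect square; we check each in order.
For n = 1, 2, 3, 4 the conclusion holds.
n = 5: 5² + 11 = 36 = 6², a perfect square.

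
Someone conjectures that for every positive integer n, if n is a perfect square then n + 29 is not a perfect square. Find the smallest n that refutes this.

n = 196

The first 13 eligible values, up to n = 169, all satisfy the conclusion.
n = 196: 196 = 14² and 196 + 29 = 225 = 15².
Hence n = 196 is a counterexample.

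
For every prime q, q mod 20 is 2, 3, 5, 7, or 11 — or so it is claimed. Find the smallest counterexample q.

q = 13

A counterexample is any prime q such that the claim fails; we check each in order.
q = 2: 2 mod 20 = 2.
q = 3: 3 mod 20 = 3.
q = 5: 5 mod 20 = 5.
q = 7: 7 mod 20 = 7.
q = 11: 11 mod 20 = 11.
q = 13: 13 mod 20 = 13 — not in {2, 3, 5, 7, 11}.
Hence q = 13 is a counterexample.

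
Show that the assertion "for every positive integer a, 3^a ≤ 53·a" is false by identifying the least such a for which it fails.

a = 6

The first 5 eligible values, up to a = 5, all satisfy the conclusion.
a = 6: 3^a = 729 and 53·a = 318, so 729 > 318.
So a = 6 is the smallest counterexample.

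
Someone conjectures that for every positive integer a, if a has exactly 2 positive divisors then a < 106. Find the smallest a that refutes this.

a = 107

For a = 2, 3, 5, 7, …, 97, 101, 103 the conclusion holds.
a = 107: τ(107) = 2; 107 ≥ 106.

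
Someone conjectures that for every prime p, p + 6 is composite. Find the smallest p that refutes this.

We need the least prime p for which p + 6 is prime.
p = 2: p + 6 = 8 = 2 × 4, composite.
p = 3: p + 6 = 9 = 3 × 3, composite.
p = 5: p + 6 = 11, prime — not composite.
So p = 5 is the smallest counterexample.

p = 5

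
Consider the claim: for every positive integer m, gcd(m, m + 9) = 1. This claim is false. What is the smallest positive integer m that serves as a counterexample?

m = 1: gcd(1, 10) = 1.
m = 2: gcd(2, 11) = 1.
m = 3: gcd(3, 12) = 3.

m = 3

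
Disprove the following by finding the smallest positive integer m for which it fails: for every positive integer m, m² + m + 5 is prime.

Check each positive integer m in order until m² + m + 5 is not prime.
m = 1: m² + m + 5 = 7, prime.
m = 2: m² + m + 5 = 11, prime.
m = 3: m² + m + 5 = 17, prime.
m = 4: m² + m + 5 = 25 = 5 × 5, composite.
Hence m = 4 is a counterexample.

m = 4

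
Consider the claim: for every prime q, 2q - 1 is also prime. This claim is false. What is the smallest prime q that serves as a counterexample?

q = 5

A counterexample is any prime q such that 2q - 1 is not prime; we check each in order.
For q = 2, 3 the conclusion holds.
q = 5: 2q - 1 = 9 = 3 × 3, not prime.
Thus q = 5 disproves the claim, and no smaller q works.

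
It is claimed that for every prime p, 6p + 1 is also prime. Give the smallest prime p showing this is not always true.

A counterexample is any prime p such that 6p + 1 is not prime; we check each in order.
For p = 2, 3, 5, 7, 11, 13, 17 the conclusion holds.
p = 19: 6p + 1 = 115 = 5 × 23, not prime.
So p = 19 is the smallest counterexample.

p = 19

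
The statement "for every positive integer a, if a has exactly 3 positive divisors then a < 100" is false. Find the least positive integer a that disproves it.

a = 121

We need the least positive integer a for which a has exactly 3 positive divisors but the claim fails.
The first 4 eligible values, up to a = 49, all satisfy the conclusion.
a = 121: τ(121) = 3; 121 ≥ 100.
Hence a = 121 is a counterexample.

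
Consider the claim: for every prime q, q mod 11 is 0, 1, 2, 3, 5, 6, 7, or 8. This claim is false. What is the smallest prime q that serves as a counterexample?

q = 31

For q = 2, 3, 5, 7, 11, 13, 17, 19, 23, 29 the conclusion holds.
q = 31: 31 mod 11 = 9 — not in {0, 1, 2, 3, 5, 6, 7, 8}.
So q = 31 is the smallest counterexample.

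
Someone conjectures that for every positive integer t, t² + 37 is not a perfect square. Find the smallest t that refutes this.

t = 18

A counterexample is any positive integer t such that t² + 37 is a perfect square; we check each in order.
The first 17 eligible values, up to t = 17, all satisfy the conclusion.
t = 18: 18² + 37 = 361 = 19², a perfect square.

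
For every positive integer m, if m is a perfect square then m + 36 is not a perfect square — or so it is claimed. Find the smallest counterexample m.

m = 1: 1 + 36 = 37, not a perfect square.
m = 4: 4 + 36 = 40, not a perfect square.
m = 9: 9 + 36 = 45, not a perfect square.
m = 16: 16 + 36 = 52, not a perfect square.
m = 25: 25 + 36 = 61, not a perfect square.
m = 36: 36 + 36 = 72, not a perfect square.
m = 49: 49 + 36 = 85, not a perfect square.
m = 64: 64 = 8² and 64 + 36 = 100 = 10².
Thus m = 64 disproves the claim, and no smaller m works.

m = 64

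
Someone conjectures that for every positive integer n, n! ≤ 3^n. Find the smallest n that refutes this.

n = 7

Check each positive integer n in order until n! > 3^n.
For n = 1, 2, 3, 4, 5, 6 the conclusion holds.
n = 7: n! = 5040 and 3^n = 2187, so 5040 > 2187.
Thus n = 7 disproves the claim, and no smaller n works.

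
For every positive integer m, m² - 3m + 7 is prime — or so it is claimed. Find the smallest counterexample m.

Check each positive integer m in order until m² - 3m + 7 is not prime.
The first 5 eligible values, up to m = 5, all satisfy the conclusion.
m = 6: m² - 3m + 7 = 25 = 5 × 5, composite.

m = 6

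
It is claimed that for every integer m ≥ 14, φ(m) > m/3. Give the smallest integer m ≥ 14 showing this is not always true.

m = 18

A counterexample is any integer m ≥ 14 such that the claim fails; we check each in order.
m = 14: φ(14) = 6 and 14/3 = 14/3, so φ(14) > 14/3.
m = 15: φ(15) = 8 and 15/3 = 5, so φ(15) > 15/3.
m = 16: φ(16) = 8 and 16/3 = 16/3, so φ(16) > 16/3.
m = 17: φ(17) = 16 and 17/3 = 17/3, so φ(17) > 17/3.
m = 18: φ(18) = 6 and 18/3 = 6, so φ(18) ≤ 18/3.
Thus m = 18 disproves the claim, and no smaller m works.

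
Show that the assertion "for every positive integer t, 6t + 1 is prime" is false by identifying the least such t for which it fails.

A counterexample is any positive integer t such that 6t + 1 is not prime; we check each in order.
For t = 1, 2, 3 the conclusion holds.
t = 4: 6t + 1 = 25 = 5 × 5, composite.

t = 4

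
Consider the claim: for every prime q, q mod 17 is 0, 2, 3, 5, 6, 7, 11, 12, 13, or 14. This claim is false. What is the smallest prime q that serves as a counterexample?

q = 43

We need the least prime q for which the claim fails.
For q = 2, 3, 5, 7, …, 31, 37, 41 the conclusion holds.
q = 43: 43 mod 17 = 9 — not in {0, 2, 3, 5, 6, 7, 11, 12, 13, 14}.
Hence q = 43 is a counterexample.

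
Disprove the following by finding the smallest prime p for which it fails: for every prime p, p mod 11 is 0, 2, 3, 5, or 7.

We need the least prime p for which the claim fails.
p = 2: 2 mod 11 = 2.
p = 3: 3 mod 11 = 3.
p = 5: 5 mod 11 = 5.
p = 7: 7 mod 11 = 7.
p = 11: 11 mod 11 = 0.
p = 13: 13 mod 11 = 2.
p = 17: 17 mod 11 = 6 — not in {0, 2, 3, 5, 7}.
Thus p = 17 disproves the claim, and no smaller p works.

p = 17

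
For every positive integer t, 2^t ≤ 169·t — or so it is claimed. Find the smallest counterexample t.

The first 10 eligible values, up to t = 10, all satisfy the conclusion.
t = 11: 2^t = 2048 and 169·t = 1859, so 2048 > 1859.
Thus t = 11 disproves the claim, and no smaller t works.

t = 11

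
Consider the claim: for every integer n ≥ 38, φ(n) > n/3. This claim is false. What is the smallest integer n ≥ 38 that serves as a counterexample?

We need the least integer n ≥ 38 for which the claim fails.
The first 4 eligible values, up to n = 41, all satisfy the conclusion.
n = 42: φ(42) = 12 and 42/3 = 14, so φ(42) ≤ 42/3.
Hence n = 42 is a counterexample.

n = 42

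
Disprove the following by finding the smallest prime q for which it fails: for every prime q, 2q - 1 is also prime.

q = 2: 2q - 1 = 3, prime.
q = 3: 2q - 1 = 5, prime.
q = 5: 2q - 1 = 9 = 3 × 3, not prime.
Thus q = 5 disproves the claim, and no smaller q works.

q = 5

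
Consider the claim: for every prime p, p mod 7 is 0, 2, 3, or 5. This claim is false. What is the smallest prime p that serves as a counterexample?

p = 11

Check each prime p in order until the claim fails.
For p = 2, 3, 5, 7 the conclusion holds.
p = 11: 11 mod 7 = 4 — not in {0, 2, 3, 5}.
Thus p = 11 disproves the claim, and no smaller p works.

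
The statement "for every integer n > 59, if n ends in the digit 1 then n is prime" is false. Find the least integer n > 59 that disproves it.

n = 81

A counterexample is any integer n > 59 such that n ends in the digit 1 but n is not prime; we check each in order.
For n = 61, 71 the conclusion holds.
n = 81: 81 ends in 1; 81 = 3 × 27, composite.
Thus n = 81 disproves the claim, and no smaller n works.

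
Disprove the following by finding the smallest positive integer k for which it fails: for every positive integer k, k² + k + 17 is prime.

Check each positive integer k in order until k² + k + 17 is not prime.
For k = 1, 2, 3, 4, …, 13, 14, 15 the conclusion holds.
k = 16: k² + k + 17 = 289 = 17 × 17, composite.

k = 16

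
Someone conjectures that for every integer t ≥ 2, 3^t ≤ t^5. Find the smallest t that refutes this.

A counterexample is any integer t ≥ 2 such that 3^t > t^5; we check each in order.
The first 9 eligible values, up to t = 10, all satisfy the conclusion.
t = 11: 3^t = 177147 and t^5 = 161051, so 177147 > 161051.

t = 11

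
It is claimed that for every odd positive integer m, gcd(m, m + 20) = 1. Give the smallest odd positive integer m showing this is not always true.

A counterexample is any odd positive integer m such that gcd(m, m + 20) > 1; we check each in order.
m = 1: gcd(1, 21) = 1.
m = 3: gcd(3, 23) = 1.
m = 5: gcd(5, 25) = 5.

m = 5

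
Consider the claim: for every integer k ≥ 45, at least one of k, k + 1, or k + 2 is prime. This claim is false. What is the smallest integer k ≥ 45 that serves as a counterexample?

A counterexample is any integer k ≥ 45 such that k, k + 1, k + 2 are all composite; we check each in order.
k = 45: 47 is prime.
k = 46: 47 is prime.
k = 47: 47 is prime.
k = 48: 48 = 2 × 24; 49 = 7 × 7; 50 = 2 × 25 — all composite.

k = 48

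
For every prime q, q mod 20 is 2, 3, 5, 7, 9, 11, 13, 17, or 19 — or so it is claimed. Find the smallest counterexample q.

For q = 2, 3, 5, 7, …, 29, 31, 37 the conclusion holds.
q = 41: 41 mod 20 = 1 — not in {2, 3, 5, 7, 9, 11, 13, 17, 19}.

q = 41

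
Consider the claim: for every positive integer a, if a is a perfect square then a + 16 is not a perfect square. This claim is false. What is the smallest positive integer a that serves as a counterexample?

a = 9

A counterexample is any positive integer a such that a is a perfect square but a + 16 is a perfect square; we check each in order.
For a = 1, 4 the conclusion holds.
a = 9: 9 = 3² and 9 + 16 = 25 = 5².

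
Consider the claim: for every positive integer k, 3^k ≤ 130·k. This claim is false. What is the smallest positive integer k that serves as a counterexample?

For k = 1, 2, 3, 4, 5, 6 the conclusion holds.
k = 7: 3^k = 2187 and 130·k = 910, so 2187 > 910.
Hence k = 7 is a counterexample.

k = 7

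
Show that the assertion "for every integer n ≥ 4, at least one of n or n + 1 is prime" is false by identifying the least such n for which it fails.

n = 8

A counterexample is any integer n ≥ 4 such that n, n + 1 are both composite; we check each in order.
The first 4 eligible values, up to n = 7, all satisfy the conclusion.
n = 8: 8 = 2 × 4; 9 = 3 × 3 — both composite.
Thus n = 8 disproves the claim, and no smaller n works.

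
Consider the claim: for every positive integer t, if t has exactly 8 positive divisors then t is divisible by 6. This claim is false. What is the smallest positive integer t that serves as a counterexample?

t = 40

Check each positive integer t in order until t has exactly 8 positive divisors but t is not divisible by 6.
t = 24: τ(24) = 8; 24 mod 6 = 0.
t = 30: τ(30) = 8; 30 mod 6 = 0.
t = 40: τ(40) = 8; 40 mod 6 = 4.
Thus t = 40 disproves the claim, and no smaller t works.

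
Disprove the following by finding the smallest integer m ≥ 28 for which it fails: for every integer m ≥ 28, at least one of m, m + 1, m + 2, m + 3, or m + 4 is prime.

m = 28: 29 is prime.
m = 29: 29 is prime.
m = 30: 31 is prime.
m = 31: 31 is prime.
m = 32: 32 = 2 × 16; 33 = 3 × 11; 34 = 2 × 17; 35 = 5 × 7; 36 = 2 × 18 — all composite.

m = 32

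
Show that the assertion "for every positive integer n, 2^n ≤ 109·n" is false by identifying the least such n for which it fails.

A counterexample is any positive integer n such that 2^n > 109·n; we check each in order.
For n = 1, 2, 3, 4, 5, 6, 7, 8, 9, 10 the conclusion holds.
n = 11: 2^n = 2048 and 109·n = 1199, so 2048 > 1199.

n = 11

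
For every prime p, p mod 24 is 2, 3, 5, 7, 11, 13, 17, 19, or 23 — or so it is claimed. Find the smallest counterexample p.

A counterexample is any prime p such that the claim fails; we check each in order.
For p = 2, 3, 5, 7, …, 61, 67, 71 the conclusion holds.
p = 73: 73 mod 24 = 1 — not in {2, 3, 5, 7, 11, 13, 17, 19, 23}.
Thus p = 73 disproves the claim, and no smaller p works.

p = 73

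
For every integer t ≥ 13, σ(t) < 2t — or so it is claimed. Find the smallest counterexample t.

t = 13: σ(13) = 14; 14 < 26.
t = 14: σ(14) = 24; 24 < 28.
t = 15: σ(15) = 24; 24 < 30.
t = 16: σ(16) = 31; 31 < 32.
t = 17: σ(17) = 18; 18 < 34.
t = 18: σ(18) = 39; 39 ≥ 36.

t = 18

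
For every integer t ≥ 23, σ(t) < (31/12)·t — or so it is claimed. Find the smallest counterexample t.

t = 48

For t = 23, 24, 25, 26, …, 45, 46, 47 the conclusion holds.
t = 48: σ(48) = 124; 124 ≥ 124.
Thus t = 48 disproves the claim, and no smaller t works.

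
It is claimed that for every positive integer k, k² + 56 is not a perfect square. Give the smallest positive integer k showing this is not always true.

We need the least positive integer k for which k² + 56 is a perfect square.
For k = 1, 2, 3, 4 the conclusion holds.
k = 5: 5² + 56 = 81 = 9², a perfect square.
So k = 5 is the smallest counterexample.

k = 5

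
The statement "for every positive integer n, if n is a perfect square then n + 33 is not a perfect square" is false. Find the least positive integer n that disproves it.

n = 16

We need the least positive integer n for which n is a perfect square but n + 33 is a perfect square.
For n = 1, 4, 9 the conclusion holds.
n = 16: 16 = 4² and 16 + 33 = 49 = 7².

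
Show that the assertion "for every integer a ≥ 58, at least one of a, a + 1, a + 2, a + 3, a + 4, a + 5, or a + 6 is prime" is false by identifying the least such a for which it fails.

Check each integer a ≥ 58 in order until a, a + 1, a + 2, a + 3, a + 4, a + 5, a + 6 are all composite.
For a = 58, 59, 60, 61, …, 87, 88, 89 the conclusion holds.
a = 90: 90 = 2 × 45; 91 = 7 × 13; 92 = 2 × 46; 93 = 3 × 31; 94 = 2 × 47; 95 = 5 × 19; 96 = 2 × 48 — all composite.

a = 90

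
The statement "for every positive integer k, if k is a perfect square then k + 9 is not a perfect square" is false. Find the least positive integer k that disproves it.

We need the least positive integer k for which k is a perfect square but k + 9 is a perfect square.
For k = 1, 4, 9 the conclusion holds.
k = 16: 16 = 4² and 16 + 9 = 25 = 5².

k = 16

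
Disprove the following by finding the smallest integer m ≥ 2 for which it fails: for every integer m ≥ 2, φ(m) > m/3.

m = 6

We need the least integer m ≥ 2 for which the claim fails.
The first 4 eligible values, up to m = 5, all satisfy the conclusion.
m = 6: φ(6) = 2 and 6/3 = 2, so φ(6) ≤ 6/3.
Hence m = 6 is a counterexample.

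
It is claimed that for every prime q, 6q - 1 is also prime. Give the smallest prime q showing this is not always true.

q = 11

Check each prime q in order until 6q - 1 is not prime.
For q = 2, 3, 5, 7 the conclusion holds.
q = 11: 6q - 1 = 65 = 5 × 13, not prime.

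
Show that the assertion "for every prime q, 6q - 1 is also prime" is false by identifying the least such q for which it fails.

q = 11

A counterexample is any prime q such that 6q - 1 is not prime; we check each in order.
For q = 2, 3, 5, 7 the conclusion holds.
q = 11: 6q - 1 = 65 = 5 × 13, not prime.
Thus q = 11 disproves the claim, and no smaller q works.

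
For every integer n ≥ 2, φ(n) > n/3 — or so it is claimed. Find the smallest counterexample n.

We need the least integer n ≥ 2 for which the claim fails.
The first 4 eligible values, up to n = 5, all satisfy the conclusion.
n = 6: φ(6) = 2 and 6/3 = 2, so φ(6) ≤ 6/3.
Hence n = 6 is a counterexample.

n = 6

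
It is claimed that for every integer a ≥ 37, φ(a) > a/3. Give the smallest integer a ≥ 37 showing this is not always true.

a = 42

A counterexample is any integer a ≥ 37 such that the claim fails; we check each in order.
The first 5 eligible values, up to a = 41, all satisfy the conclusion.
a = 42: φ(42) = 12 and 42/3 = 14, so φ(42) ≤ 42/3.
So a = 42 is the smallest counterexample.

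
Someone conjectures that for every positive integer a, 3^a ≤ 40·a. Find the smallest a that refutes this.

a = 5

a = 1: 3^a = 3 and 40·a = 40, so 3 ≤ 40.
a = 2: 3^a = 9 and 40·a = 80, so 9 ≤ 80.
a = 3: 3^a = 27 and 40·a = 120, so 27 ≤ 120.
a = 4: 3^a = 81 and 40·a = 160, so 81 ≤ 160.
a = 5: 3^a = 243 and 40·a = 200, so 243 > 200.
So a = 5 is the smallest counterexample.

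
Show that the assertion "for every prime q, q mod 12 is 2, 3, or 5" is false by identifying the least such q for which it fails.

Check each prime q in order until the claim fails.
q = 2: 2 mod 12 = 2.
q = 3: 3 mod 12 = 3.
q = 5: 5 mod 12 = 5.
q = 7: 7 mod 12 = 7 — not in {2, 3, 5}.
So q = 7 is the smallest counterexample.

q = 7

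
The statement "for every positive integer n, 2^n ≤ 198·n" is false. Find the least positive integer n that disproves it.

n = 12

We need the least positive integer n for which 2^n > 198·n.
The first 11 eligible values, up to n = 11, all satisfy the conclusion.
n = 12: 2^n = 4096 and 198·n = 2376, so 4096 > 2376.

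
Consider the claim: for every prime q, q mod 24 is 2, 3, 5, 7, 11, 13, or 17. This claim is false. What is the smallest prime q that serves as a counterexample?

q = 2: 2 mod 24 = 2.
q = 3: 3 mod 24 = 3.
q = 5: 5 mod 24 = 5.
q = 7: 7 mod 24 = 7.
q = 11: 11 mod 24 = 11.
q = 13: 13 mod 24 = 13.
q = 17: 17 mod 24 = 17.
q = 19: 19 mod 24 = 19 — not in {2, 3, 5, 7, 11, 13, 17}.
Thus q = 19 disproves the claim, and no smaller q works.

q = 19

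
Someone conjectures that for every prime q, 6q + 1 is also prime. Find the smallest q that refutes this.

q = 19

We need the least prime q for which 6q + 1 is not prime.
The first 7 eligible values, up to q = 17, all satisfy the conclusion.
q = 19: 6q + 1 = 115 = 5 × 23, not prime.
Hence q = 19 is a counterexample.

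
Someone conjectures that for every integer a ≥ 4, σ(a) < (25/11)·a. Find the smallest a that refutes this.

a = 12

A counterexample is any integer a ≥ 4 such that the claim fails; we check each in order.
a = 4: σ(4) = 7; 7 < 100/11.
a = 5: σ(5) = 6; 6 < 125/11.
a = 6: σ(6) = 12; 12 < 150/11.
a = 7: σ(7) = 8; 8 < 175/11.
a = 8: σ(8) = 15; 15 < 200/11.
a = 9: σ(9) = 13; 13 < 225/11.
a = 10: σ(10) = 18; 18 < 250/11.
a = 11: σ(11) = 12; 12 < 25.
a = 12: σ(12) = 28; 28 ≥ 300/11.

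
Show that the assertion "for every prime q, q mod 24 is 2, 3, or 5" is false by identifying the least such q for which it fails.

A counterexample is any prime q such that the claim fails; we check each in order.
q = 2: 2 mod 24 = 2.
q = 3: 3 mod 24 = 3.
q = 5: 5 mod 24 = 5.
q = 7: 7 mod 24 = 7 — not in {2, 3, 5}.
So q = 7 is the smallest counterexample.

q = 7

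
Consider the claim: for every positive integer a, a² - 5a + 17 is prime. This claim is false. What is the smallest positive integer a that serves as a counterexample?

We need the least positive integer a for which a² - 5a + 17 is not prime.
For a = 1, 2, 3, 4, …, 10, 11, 12 the conclusion holds.
a = 13: a² - 5a + 17 = 121 = 11 × 11, composite.
So a = 13 is the smallest counterexample.

a = 13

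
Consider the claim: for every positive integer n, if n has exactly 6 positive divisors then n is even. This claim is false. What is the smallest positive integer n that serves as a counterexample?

n = 45

Check each positive integer n in order until n has exactly 6 positive divisors but n is odd.
n = 12: divisors of 12: 1, 2, 3, 4, 6, 12; 12 is even.
n = 18: divisors of 18: 1, 2, 3, 6, 9, 18; 18 is even.
n = 20: divisors of 20: 1, 2, 4, 5, 10, 20; 20 is even.
n = 28: divisors of 28: 1, 2, 4, 7, 14, 28; 28 is even.
n = 32: divisors of 32: 1, 2, 4, 8, 16, 32; 32 is even.
n = 44: divisors of 44: 1, 2, 4, 11, 22, 44; 44 is even.
n = 45: divisors of 45: 1, 3, 5, 9, 15, 45; 45 is odd.
Hence n = 45 is a counterexample.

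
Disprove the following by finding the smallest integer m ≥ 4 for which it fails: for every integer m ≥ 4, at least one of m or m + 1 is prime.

We need the least integer m ≥ 4 for which m, m + 1 are both composite.
The first 4 eligible values, up to m = 7, all satisfy the conclusion.
m = 8: 8 = 2 × 4; 9 = 3 × 3 — both composite.

m = 8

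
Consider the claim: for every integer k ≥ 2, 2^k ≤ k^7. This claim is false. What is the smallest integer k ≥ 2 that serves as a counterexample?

k = 37

A counterexample is any integer k ≥ 2 such that 2^k > k^7; we check each in order.
For k = 2, 3, 4, 5, …, 34, 35, 36 the conclusion holds.
k = 37: 2^k = 137438953472 and k^7 = 94931877133, so 137438953472 > 94931877133.
Hence k = 37 is a counterexample.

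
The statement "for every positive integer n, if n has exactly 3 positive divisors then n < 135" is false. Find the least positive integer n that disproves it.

n = 169

Check each positive integer n in order until n has exactly 3 positive divisors but the claim fails.
For n = 4, 9, 25, 49, 121 the conclusion holds.
n = 169: τ(169) = 3; 169 ≥ 135.
Thus n = 169 disproves the claim, and no smaller n works.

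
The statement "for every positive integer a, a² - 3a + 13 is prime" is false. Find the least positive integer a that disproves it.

a = 12

For a = 1, 2, 3, 4, …, 9, 10, 11 the conclusion holds.
a = 12: a² - 3a + 13 = 121 = 11 × 11, composite.
So a = 12 is the smallest counterexample.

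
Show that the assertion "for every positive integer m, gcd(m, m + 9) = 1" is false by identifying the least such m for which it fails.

m = 3

A counterexample is any positive integer m such that gcd(m, m + 9) > 1; we check each in order.
For m = 1, 2 the conclusion holds.
m = 3: gcd(3, 12) = 3.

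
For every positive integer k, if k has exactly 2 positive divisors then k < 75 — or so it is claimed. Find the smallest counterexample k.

k = 79

A counterexample is any positive integer k such that k has exactly 2 positive divisors but the claim fails; we check each in order.
The first 21 eligible values, up to k = 73, all satisfy the conclusion.
k = 79: τ(79) = 2; 79 ≥ 75.
So k = 79 is the smallest counterexample.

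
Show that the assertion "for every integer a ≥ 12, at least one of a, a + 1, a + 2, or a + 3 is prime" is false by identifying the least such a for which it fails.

We need the least integer a ≥ 12 for which a, a + 1, a + 2, a + 3 are all composite.
For a = 12, 13, 14, 15, …, 21, 22, 23 the conclusion holds.
a = 24: 24 = 2 × 12; 25 = 5 × 5; 26 = 2 × 13; 27 = 3 × 9 — all composite.

a = 24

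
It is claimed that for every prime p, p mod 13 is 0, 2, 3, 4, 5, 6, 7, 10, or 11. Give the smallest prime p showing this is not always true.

Check each prime p in order until the claim fails.
The first 14 eligible values, up to p = 43, all satisfy the conclusion.
p = 47: 47 mod 13 = 8 — not in {0, 2, 3, 4, 5, 6, 7, 10, 11}.
Thus p = 47 disproves the claim, and no smaller p works.

p = 47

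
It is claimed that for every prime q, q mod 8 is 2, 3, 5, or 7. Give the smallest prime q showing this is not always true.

Check each prime q in order until the claim fails.
The first 6 eligible values, up to q = 13, all satisfy the conclusion.
q = 17: 17 mod 8 = 1 — not in {2, 3, 5, 7}.

q = 17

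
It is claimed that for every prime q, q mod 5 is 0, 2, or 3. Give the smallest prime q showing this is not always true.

q = 11

A counterexample is any prime q such that the claim fails; we check each in order.
q = 2: 2 mod 5 = 2.
q = 3: 3 mod 5 = 3.
q = 5: 5 mod 5 = 0.
q = 7: 7 mod 5 = 2.
q = 11: 11 mod 5 = 1 — not in {0, 2, 3}.
So q = 11 is the smallest counterexample.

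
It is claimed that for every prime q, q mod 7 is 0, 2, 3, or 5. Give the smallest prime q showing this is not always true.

Check each prime q in order until the claim fails.
q = 2: 2 mod 7 = 2.
q = 3: 3 mod 7 = 3.
q = 5: 5 mod 7 = 5.
q = 7: 7 mod 7 = 0.
q = 11: 11 mod 7 = 4 — not in {0, 2, 3, 5}.
So q = 11 is the smallest counterexample.

q = 11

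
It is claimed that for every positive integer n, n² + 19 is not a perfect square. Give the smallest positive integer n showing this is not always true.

A counterexample is any positive integer n such that n² + 19 is a perfect square; we check each in order.
The first 8 eligible values, up to n = 8, all satisfy the conclusion.
n = 9: 9² + 19 = 100 = 10², a perfect square.

n = 9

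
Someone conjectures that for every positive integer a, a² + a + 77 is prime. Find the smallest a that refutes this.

The first 5 eligible values, up to a = 5, all satisfy the conclusion.
a = 6: a² + a + 77 = 119 = 7 × 17, composite.

a = 6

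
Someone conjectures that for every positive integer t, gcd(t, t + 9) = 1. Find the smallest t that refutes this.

We need the least positive integer t for which gcd(t, t + 9) > 1.
t = 1: gcd(1, 10) = 1.
t = 2: gcd(2, 11) = 1.
t = 3: gcd(3, 12) = 3.
Hence t = 3 is a counterexample.

t = 3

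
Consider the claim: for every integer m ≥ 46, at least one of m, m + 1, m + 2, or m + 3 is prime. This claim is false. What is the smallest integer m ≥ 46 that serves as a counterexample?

We need the least integer m ≥ 46 for which m, m + 1, m + 2, m + 3 are all composite.
m = 46: 47 is prime.
m = 47: 47 is prime.
m = 48: 48 = 2 × 24; 49 = 7 × 7; 50 = 2 × 25; 51 = 3 × 17 — all composite.
Thus m = 48 disproves the claim, and no smaller m works.

m = 48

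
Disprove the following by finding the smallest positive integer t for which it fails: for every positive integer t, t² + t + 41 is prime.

The first 39 eligible values, up to t = 39, all satisfy the conclusion.
t = 40: t² + t + 41 = 1681 = 41 × 41, composite.
Thus t = 40 disproves the claim, and no smaller t works.

t = 40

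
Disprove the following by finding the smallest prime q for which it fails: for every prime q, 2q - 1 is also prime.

For q = 2, 3 the conclusion holds.
q = 5: 2q - 1 = 9 = 3 × 3, not prime.
Hence q = 5 is a counterexample.

q = 5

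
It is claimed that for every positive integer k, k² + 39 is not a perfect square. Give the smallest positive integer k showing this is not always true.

We need the least positive integer k for which k² + 39 is a perfect square.
The first 4 eligible values, up to k = 4, all satisfy the conclusion.
k = 5: 5² + 39 = 64 = 8², a perfect square.

k = 5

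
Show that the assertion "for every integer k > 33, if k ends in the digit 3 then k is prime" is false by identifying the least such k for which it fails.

k = 63

We need the least integer k > 33 for which k ends in the digit 3 but k is not prime.
k = 43: 43 ends in 3 and is prime.
k = 53: 53 ends in 3 and is prime.
k = 63: 63 ends in 3; 63 = 3 × 21, composite.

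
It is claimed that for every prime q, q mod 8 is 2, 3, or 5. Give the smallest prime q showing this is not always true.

q = 7

For q = 2, 3, 5 the conclusion holds.
q = 7: 7 mod 8 = 7 — not in {2, 3, 5}.
So q = 7 is the smallest counterexample.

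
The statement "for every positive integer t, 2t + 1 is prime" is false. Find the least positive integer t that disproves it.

t = 4

For t = 1, 2, 3 the conclusion holds.
t = 4: 2t + 1 = 9 = 3 × 3, composite.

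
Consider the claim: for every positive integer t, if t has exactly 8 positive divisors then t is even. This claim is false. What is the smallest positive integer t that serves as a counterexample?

t = 105

Check each positive integer t in order until t has exactly 8 positive divisors but t is odd.
For t = 24, 30, 40, 42, …, 88, 102, 104 the conclusion holds.
t = 105: divisors of 105: 1, 3, 5, 7, 15, 21, 35, 105; 105 is odd.
Thus t = 105 disproves the claim, and no smaller t works.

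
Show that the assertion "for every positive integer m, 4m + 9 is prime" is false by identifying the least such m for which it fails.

m = 3

For m = 1, 2 the conclusion holds.
m = 3: 4m + 9 = 21 = 3 × 7, composite.
So m = 3 is the smallest counterexample.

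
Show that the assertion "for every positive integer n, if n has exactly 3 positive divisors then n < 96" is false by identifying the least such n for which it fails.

n = 121

n = 4: τ(4) = 3; 4 < 96.
n = 9: τ(9) = 3; 9 < 96.
n = 25: τ(25) = 3; 25 < 96.
n = 49: τ(49) = 3; 49 < 96.
n = 121: τ(121) = 3; 121 ≥ 96.
Thus n = 121 disproves the claim, and no smaller n works.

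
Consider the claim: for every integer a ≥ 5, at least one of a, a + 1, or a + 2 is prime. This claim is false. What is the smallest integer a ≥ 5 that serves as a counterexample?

A counterexample is any integer a ≥ 5 such that a, a + 1, a + 2 are all composite; we check each in order.
For a = 5, 6, 7 the conclusion holds.
a = 8: 8 = 2 × 4; 9 = 3 × 3; 10 = 2 × 5 — all composite.
Thus a = 8 disproves the claim, and no smaller a works.

a = 8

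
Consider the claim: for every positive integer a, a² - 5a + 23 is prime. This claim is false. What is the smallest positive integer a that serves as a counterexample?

a = 19

Check each positive integer a in order until a² - 5a + 23 is not prime.
For a = 1, 2, 3, 4, …, 16, 17, 18 the conclusion holds.
a = 19: a² - 5a + 23 = 289 = 17 × 17, composite.
Hence a = 19 is a counterexample.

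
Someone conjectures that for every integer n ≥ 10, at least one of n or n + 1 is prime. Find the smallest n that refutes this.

n = 14

We need the least integer n ≥ 10 for which n, n + 1 are both composite.
n = 10: 11 is prime.
n = 11: 11 is prime.
n = 12: 13 is prime.
n = 13: 13 is prime.
n = 14: 14 = 2 × 7; 15 = 3 × 5 — both composite.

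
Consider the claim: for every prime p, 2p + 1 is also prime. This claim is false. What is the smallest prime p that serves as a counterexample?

p = 7

A counterexample is any prime p such that 2p + 1 is not prime; we check each in order.
p = 2: 2p + 1 = 5, prime.
p = 3: 2p + 1 = 7, prime.
p = 5: 2p + 1 = 11, prime.
p = 7: 2p + 1 = 15 = 3 × 5, not prime.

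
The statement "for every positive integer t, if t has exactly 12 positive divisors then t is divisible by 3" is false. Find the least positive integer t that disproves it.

t = 140

Check each positive integer t in order until t has exactly 12 positive divisors but t is not divisible by 3.
The first 8 eligible values, up to t = 132, all satisfy the conclusion.
t = 140: τ(140) = 12; 140 mod 3 = 2.
So t = 140 is the smallest counterexample.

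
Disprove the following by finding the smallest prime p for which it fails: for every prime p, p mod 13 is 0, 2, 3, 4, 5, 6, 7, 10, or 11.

p = 47

We need the least prime p for which the claim fails.
The first 14 eligible values, up to p = 43, all satisfy the conclusion.
p = 47: 47 mod 13 = 8 — not in {0, 2, 3, 4, 5, 6, 7, 10, 11}.
So p = 47 is the smallest counterexample.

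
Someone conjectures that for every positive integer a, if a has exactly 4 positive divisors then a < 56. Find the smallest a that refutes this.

a = 57

Check each positive integer a in order until a has exactly 4 positive divisors but the claim fails.
For a = 6, 8, 10, 14, …, 46, 51, 55 the conclusion holds.
a = 57: τ(57) = 4; 57 ≥ 56.
Hence a = 57 is a counterexample.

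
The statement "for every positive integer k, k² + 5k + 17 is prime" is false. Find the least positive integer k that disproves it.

The first 7 eligible values, up to k = 7, all satisfy the conclusion.
k = 8: k² + 5k + 17 = 121 = 11 × 11, composite.
So k = 8 is the smallest counterexample.

k = 8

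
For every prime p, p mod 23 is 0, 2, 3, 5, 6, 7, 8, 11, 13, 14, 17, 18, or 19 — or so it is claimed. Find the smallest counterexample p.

p = 43

Check each prime p in order until the claim fails.
The first 13 eligible values, up to p = 41, all satisfy the conclusion.
p = 43: 43 mod 23 = 20 — not in {0, 2, 3, 5, 6, 7, 8, 11, 13, 14, 17, 18, 19}.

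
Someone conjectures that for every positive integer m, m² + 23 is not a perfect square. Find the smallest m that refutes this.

m = 11

The first 10 eligible values, up to m = 10, all satisfy the conclusion.
m = 11: 11² + 23 = 144 = 12², a perfect square.
Hence m = 11 is a counterexample.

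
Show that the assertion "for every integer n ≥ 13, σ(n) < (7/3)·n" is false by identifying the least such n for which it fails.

n = 24

Check each integer n ≥ 13 in order until the claim fails.
For n = 13, 14, 15, 16, …, 21, 22, 23 the conclusion holds.
n = 24: σ(24) = 60; 60 ≥ 56.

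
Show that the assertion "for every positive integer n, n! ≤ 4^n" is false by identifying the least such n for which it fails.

We need the least positive integer n for which n! > 4^n.
For n = 1, 2, 3, 4, 5, 6, 7, 8 the conclusion holds.
n = 9: n! = 362880 and 4^n = 262144, so 362880 > 262144.
So n = 9 is the smallest counterexample.

n = 9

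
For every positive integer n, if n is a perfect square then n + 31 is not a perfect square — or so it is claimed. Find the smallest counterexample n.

n = 225

For n = 1, 4, 9, 16, …, 144, 169, 196 the conclusion holds.
n = 225: 225 = 15² and 225 + 31 = 256 = 16².
Thus n = 225 disproves the claim, and no smaller n works.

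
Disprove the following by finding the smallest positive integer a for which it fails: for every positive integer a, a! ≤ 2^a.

We need the least positive integer a for which a! > 2^a.
a = 1: a! = 1 and 2^a = 2, so 1 ≤ 2.
a = 2: a! = 2 and 2^a = 4, so 2 ≤ 4.
a = 3: a! = 6 and 2^a = 8, so 6 ≤ 8.
a = 4: a! = 24 and 2^a = 16, so 24 > 16.

a = 4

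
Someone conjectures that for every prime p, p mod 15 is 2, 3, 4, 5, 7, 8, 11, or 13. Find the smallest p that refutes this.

p = 29

A counterexample is any prime p such that the claim fails; we check each in order.
For p = 2, 3, 5, 7, 11, 13, 17, 19, 23 the conclusion holds.
p = 29: 29 mod 15 = 14 — not in {2, 3, 4, 5, 7, 8, 11, 13}.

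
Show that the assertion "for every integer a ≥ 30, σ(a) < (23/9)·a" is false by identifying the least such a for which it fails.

We need the least integer a ≥ 30 for which the claim fails.
For a = 30, 31, 32, 33, …, 45, 46, 47 the conclusion holds.
a = 48: σ(48) = 124; 124 ≥ 368/3.
Thus a = 48 disproves the claim, and no smaller a works.

a = 48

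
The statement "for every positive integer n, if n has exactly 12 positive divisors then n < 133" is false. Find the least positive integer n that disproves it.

We need the least positive integer n for which n has exactly 12 positive divisors but the claim fails.
For n = 60, 72, 84, 90, 96, 108, 126, 132 the conclusion holds.
n = 140: τ(140) = 12; 140 ≥ 133.

n = 140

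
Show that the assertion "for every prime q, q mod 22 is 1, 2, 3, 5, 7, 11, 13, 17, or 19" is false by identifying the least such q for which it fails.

For q = 2, 3, 5, 7, 11, 13, 17, 19, 23, 29 the conclusion holds.
q = 31: 31 mod 22 = 9 — not in {1, 2, 3, 5, 7, 11, 13, 17, 19}.
So q = 31 is the smallest counterexample.

q = 31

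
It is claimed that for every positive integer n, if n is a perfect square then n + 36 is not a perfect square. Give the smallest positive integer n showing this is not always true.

n = 64

We need the least positive integer n for which n is a perfect square but n + 36 is a perfect square.
The first 7 eligible values, up to n = 49, all satisfy the conclusion.
n = 64: 64 = 8² and 64 + 36 = 100 = 10².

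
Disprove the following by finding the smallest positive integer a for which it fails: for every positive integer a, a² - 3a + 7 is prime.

a = 6

The first 5 eligible values, up to a = 5, all satisfy the conclusion.
a = 6: a² - 3a + 7 = 25 = 5 × 5, composite.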